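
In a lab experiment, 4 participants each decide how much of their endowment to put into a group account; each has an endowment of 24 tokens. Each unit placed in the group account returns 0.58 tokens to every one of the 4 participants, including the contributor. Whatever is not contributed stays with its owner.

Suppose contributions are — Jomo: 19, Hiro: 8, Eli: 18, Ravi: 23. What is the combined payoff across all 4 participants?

185.76 tokens

Total contributed: 19 + 8 + 18 + 23 = 68; total kept: 4 × 24 − 68 = 28.
The group account pays out 0.58 × 4 × 68 = 157.76 in aggregate.
Group total = 28 + 157.76 = 185.76.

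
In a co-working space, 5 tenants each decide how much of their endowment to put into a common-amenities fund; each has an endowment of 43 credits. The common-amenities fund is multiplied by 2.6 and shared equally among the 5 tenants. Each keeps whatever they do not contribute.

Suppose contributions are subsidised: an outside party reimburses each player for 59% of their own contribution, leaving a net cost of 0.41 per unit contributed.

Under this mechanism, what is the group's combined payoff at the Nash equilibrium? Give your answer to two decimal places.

Under the mechanism each unit contributed yields (2.6/5) / 0.41 = 1.2683 back to its contributor per unit of net cost, which exceeds 1, making full contribution the dominant choice for everyone.
So the Nash equilibrium is full contribution by all 5; the group earns 5 × (43 × 0.59 + 2.6 × 43) = 685.85.

685.85 credits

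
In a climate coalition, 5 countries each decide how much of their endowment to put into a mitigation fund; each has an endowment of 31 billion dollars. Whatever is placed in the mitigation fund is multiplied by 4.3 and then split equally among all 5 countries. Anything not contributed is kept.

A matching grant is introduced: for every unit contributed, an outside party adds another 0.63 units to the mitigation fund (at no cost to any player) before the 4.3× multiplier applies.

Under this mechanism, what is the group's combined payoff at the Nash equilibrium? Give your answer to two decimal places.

Under the mechanism each unit contributed yields 4.3 × 1.63 / 5 = 1.4018 back to its contributor per unit of net cost, which exceeds 1, making full contribution the dominant choice for everyone.
So the Nash equilibrium is full contribution by all 5; the group earns 4.3 × 1.63 × 155 = 1086.40.

1086.40 billion dollars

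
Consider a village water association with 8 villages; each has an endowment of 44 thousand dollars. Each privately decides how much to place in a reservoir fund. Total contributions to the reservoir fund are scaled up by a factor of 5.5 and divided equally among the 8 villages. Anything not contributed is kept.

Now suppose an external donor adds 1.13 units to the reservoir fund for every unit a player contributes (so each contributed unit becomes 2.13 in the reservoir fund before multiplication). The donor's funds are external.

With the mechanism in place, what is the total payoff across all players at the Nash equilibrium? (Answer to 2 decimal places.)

Under the mechanism each unit contributed yields 5.5 × 2.13 / 8 = 1.4644 back to its contributor per unit of net cost, which exceeds 1, making full contribution the dominant choice for everyone.
At the Nash equilibrium everyone contributes 44. Group total payoff = 5.5 × 2.13 × 352 = 4123.68.

4123.68 thousand dollars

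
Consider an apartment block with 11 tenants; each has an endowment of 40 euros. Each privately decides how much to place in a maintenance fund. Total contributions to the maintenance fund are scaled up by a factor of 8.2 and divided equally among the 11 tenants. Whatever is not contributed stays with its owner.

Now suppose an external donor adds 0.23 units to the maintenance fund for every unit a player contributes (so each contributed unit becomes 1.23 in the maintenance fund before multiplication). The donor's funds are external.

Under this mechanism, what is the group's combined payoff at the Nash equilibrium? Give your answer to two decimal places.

The effective private return is 8.2 × 1.23 / 11 = 0.9169, which is still under 1, so the mechanism doesn't change anyone's dominant strategy: zero contribution.
At the Nash equilibrium no one contributes; group total payoff = 11 × 40 = 440.

440.00 euros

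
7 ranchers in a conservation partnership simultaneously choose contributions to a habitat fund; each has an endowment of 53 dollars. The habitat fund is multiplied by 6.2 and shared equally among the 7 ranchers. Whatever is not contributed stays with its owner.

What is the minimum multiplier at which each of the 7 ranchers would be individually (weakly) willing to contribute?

7

A contributed unit returns (multiplier)/7 to its contributor.
This reaches 1 exactly when the multiplier is 7.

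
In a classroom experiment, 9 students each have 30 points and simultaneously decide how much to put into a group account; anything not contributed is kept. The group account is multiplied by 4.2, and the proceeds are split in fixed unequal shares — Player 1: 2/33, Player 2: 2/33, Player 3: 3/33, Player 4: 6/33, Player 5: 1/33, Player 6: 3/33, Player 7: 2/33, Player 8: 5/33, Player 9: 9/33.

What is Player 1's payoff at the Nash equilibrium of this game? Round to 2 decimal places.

37.64 points

Each unit j contributes comes back to j as 4.2 × (j's share), so j prefers to contribute only if that share exceeds 1/4.2 = 0.2381; otherwise keeping the unit dominates.
Only Player 9 (9/33) clears that bar, contributing 30; the remaining 8 contribute 0. Total contributed: 30.
Player 1 keeps 30 and receives 4.2 × 30 × 2/33 = 7.64 from the group account, for a payoff of 37.64.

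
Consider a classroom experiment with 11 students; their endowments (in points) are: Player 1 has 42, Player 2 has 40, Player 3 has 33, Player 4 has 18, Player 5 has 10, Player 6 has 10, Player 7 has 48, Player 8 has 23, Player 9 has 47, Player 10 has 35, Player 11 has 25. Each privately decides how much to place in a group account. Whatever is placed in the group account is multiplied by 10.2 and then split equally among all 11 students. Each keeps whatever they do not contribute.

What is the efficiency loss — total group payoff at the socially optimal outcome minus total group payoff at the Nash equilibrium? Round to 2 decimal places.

3045.20 points

The private return per contributed unit is 10.2/11 = 0.9273 < 1 for every player regardless of endowment, so the Nash equilibrium is zero contribution and the group total is Σ E_j = 42 + 40 + 33 + 18 + 10 + 10 + 48 + 23 + 47 + 35 + 25 = 331.
Each contributed unit returns 10.200 to the group, so the social optimum is full contribution by everyone: group total = 10.200 × 331 = 3376.20.
Efficiency loss = (10.200 − 1) × 331 = 3045.20.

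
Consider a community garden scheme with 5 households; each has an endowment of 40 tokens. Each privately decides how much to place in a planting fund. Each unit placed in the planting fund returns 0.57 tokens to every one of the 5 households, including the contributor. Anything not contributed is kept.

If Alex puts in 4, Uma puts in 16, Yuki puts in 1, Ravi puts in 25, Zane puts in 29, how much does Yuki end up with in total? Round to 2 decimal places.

Total contributed: 4 + 16 + 1 + 25 + 29 = 75.
Each receives 0.57 × 75 = 42.75 from the planting fund.
Yuki keeps 40 − 1 = 39, so Yuki's payoff is 39 + 42.75 = 81.75.

81.75 tokens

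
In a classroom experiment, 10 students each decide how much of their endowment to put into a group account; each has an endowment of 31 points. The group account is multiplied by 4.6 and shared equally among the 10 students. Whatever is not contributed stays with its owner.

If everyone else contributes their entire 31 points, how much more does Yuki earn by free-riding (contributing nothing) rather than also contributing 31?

Switching from a contribution of 31 to 0 lets Yuki keep an extra 31 points, but lowers the group account by 31, which costs Yuki their own share of that drop: 4.6/10 × 31 = 14.26.
Net gain = 31 − 14.26 = 16.74. The private return per contributed unit (0.4600) is below 1, so free-riding is indeed the best response regardless of what the others do.

16.74 points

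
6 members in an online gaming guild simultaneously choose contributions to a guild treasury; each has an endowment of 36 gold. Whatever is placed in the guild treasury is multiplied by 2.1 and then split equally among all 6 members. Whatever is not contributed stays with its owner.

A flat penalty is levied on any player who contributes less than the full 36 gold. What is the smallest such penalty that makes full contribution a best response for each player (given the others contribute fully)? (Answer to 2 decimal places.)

Given the others contribute fully, the best deviation is to contribute 0 (any partial contribution still incurs the fine and gives up units whose private return 0.3500 is below 1).
Deviating from 36 to 0 saves 36 gold but forfeits the deviator's share of the drop in the guild treasury: 2.1/6 × 36 = 12.60.
So the deviation gain is 36 − 12.60 = 23.40, and the fine must be at least 23.40 gold to wipe it out.

23.40 gold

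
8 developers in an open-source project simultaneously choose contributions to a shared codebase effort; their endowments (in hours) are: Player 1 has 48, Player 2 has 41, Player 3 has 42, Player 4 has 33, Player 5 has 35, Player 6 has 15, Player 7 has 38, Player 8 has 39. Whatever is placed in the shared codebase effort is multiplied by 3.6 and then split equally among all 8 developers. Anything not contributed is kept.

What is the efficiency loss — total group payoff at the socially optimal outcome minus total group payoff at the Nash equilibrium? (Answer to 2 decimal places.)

756.60 hours

The private return per contributed unit is 3.6/8 = 0.4500 < 1 for every player regardless of endowment, so the Nash equilibrium is zero contribution and the group total is Σ E_j = 48 + 41 + 42 + 33 + 35 + 15 + 38 + 39 = 291.
Each contributed unit returns 3.600 to the group, so the social optimum is full contribution by everyone: group total = 3.600 × 291 = 1047.60.
Efficiency loss = (3.600 − 1) × 291 = 756.60.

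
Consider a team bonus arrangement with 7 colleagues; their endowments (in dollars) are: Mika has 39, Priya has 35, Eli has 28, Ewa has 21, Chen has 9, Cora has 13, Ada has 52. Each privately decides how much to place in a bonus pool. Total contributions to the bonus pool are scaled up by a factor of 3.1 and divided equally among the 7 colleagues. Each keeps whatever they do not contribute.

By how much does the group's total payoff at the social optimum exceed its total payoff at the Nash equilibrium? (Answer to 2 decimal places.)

The private return per contributed unit is 3.1/7 = 0.4429 < 1 for every player regardless of endowment, so the Nash equilibrium is zero contribution and the group total is Σ E_j = 39 + 35 + 28 + 21 + 9 + 13 + 52 = 197.
Each contributed unit returns 3.100 to the group, so the social optimum is full contribution by everyone: group total = 3.100 × 197 = 610.70.
Efficiency loss = (3.100 − 1) × 197 = 413.70.

413.70 dollars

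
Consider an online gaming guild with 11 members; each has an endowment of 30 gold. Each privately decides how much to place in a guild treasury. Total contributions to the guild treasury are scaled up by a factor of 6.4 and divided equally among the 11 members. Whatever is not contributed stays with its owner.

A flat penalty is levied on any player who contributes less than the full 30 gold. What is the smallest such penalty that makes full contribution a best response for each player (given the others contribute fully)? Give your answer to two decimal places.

12.55 gold

Given the others contribute fully, the best deviation is to contribute 0 (any partial contribution still incurs the fine and gives up units whose private return 0.5818 is below 1).
Deviating from 30 to 0 saves 30 gold but forfeits the deviator's share of the drop in the guild treasury: 6.4/11 × 30 = 17.45.
So the deviation gain is 30 − 17.45 = 12.55, and the fine must be at least 12.55 gold to wipe it out.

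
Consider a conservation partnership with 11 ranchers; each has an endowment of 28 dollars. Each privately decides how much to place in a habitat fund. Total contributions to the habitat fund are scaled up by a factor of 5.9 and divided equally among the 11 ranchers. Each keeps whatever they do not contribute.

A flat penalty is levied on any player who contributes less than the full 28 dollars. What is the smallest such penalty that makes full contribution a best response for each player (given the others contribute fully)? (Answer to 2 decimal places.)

Given the others contribute fully, the best deviation is to contribute 0 (any partial contribution still incurs the fine and gives up units whose private return 0.5364 is below 1).
Deviating from 28 to 0 saves 28 dollars but forfeits the deviator's share of the drop in the habitat fund: 5.9/11 × 28 = 15.02.
So the deviation gain is 28 − 15.02 = 12.98, and the fine must be at least 12.98 dollars to wipe it out.

12.98 dollars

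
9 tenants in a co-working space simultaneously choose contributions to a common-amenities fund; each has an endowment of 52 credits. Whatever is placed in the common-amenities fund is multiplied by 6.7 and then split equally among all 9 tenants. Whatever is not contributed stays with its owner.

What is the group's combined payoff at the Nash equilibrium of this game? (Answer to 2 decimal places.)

468.00 credits

Each contributed unit returns 6.7/9 = 0.7444 to its contributor — below 1 — so contributing 0 is dominant for every player. At the Nash equilibrium everyone keeps their 52, and the group total is 9 × 52 = 468.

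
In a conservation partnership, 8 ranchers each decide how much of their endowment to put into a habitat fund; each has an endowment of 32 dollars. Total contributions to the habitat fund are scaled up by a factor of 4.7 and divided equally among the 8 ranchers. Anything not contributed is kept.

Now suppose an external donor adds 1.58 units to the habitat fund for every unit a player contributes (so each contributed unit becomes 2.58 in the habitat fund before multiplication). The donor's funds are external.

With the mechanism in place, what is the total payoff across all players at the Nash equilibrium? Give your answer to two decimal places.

The effective private return per unit is now 4.7 × 2.58 / 8 = 1.5158 > 1, so every player's dominant strategy flips to full contribution.
So the Nash equilibrium is full contribution by all 8; the group earns 4.7 × 2.58 × 256 = 3104.26.

3104.26 dollars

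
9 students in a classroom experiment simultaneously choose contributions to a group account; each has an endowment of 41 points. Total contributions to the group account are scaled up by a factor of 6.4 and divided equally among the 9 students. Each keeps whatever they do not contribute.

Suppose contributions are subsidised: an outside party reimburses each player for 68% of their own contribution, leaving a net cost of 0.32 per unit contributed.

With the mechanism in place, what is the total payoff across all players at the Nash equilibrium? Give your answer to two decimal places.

2612.52 points

The effective private return per unit is now (6.4/9) / 0.32 = 2.2222 > 1, so every player's dominant strategy flips to full contribution.
So the Nash equilibrium is full contribution by all 9; the group earns 9 × (41 × 0.68 + 6.4 × 41) = 2612.52.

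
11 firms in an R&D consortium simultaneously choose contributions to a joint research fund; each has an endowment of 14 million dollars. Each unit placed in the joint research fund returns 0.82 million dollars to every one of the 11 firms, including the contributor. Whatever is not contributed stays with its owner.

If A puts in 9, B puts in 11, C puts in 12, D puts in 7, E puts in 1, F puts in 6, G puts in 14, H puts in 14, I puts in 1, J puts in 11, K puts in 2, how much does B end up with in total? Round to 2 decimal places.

75.16 million dollars

Total contributed: 9 + 11 + 12 + 7 + 1 + 6 + 14 + 14 + 1 + 11 + 2 = 88.
Each receives 0.82 × 88 = 72.16 from the joint research fund.
B keeps 14 − 11 = 3, so B's payoff is 3 + 72.16 = 75.16.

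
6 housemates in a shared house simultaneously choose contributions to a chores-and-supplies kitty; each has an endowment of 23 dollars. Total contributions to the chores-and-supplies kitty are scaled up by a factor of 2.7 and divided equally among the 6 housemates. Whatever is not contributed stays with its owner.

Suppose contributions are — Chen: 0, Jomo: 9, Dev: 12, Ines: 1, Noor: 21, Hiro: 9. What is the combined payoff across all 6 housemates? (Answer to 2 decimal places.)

226.40 dollars

Total contributed: 0 + 9 + 12 + 1 + 21 + 9 = 52; total kept: 6 × 23 − 52 = 86.
The chores-and-supplies kitty pays out 2.7 × 52 = 140.40 in aggregate.
Group total = 86 + 140.40 = 226.40.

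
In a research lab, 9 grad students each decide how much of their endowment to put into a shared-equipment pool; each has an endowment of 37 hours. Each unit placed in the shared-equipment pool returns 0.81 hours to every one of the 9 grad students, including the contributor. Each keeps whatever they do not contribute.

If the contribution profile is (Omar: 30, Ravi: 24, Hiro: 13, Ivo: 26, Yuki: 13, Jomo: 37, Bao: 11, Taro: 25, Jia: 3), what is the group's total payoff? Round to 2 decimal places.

1477.78 hours

Total contributed: 30 + 24 + 13 + 26 + 13 + 37 + 11 + 25 + 3 = 182; total kept: 9 × 37 − 182 = 151.
The shared-equipment pool pays out 0.81 × 9 × 182 = 1326.78 in aggregate.
Group total = 151 + 1326.78 = 1477.78.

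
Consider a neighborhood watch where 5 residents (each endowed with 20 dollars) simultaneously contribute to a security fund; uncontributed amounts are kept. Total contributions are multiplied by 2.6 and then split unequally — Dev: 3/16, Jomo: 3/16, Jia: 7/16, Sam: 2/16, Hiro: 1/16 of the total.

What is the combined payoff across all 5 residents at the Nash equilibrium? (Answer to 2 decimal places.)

132.00 dollars

Player j's private return per contributed unit is 2.6 × (j's share). Contributing is weakly dominant for j when that share is at least 1/2.6 = 0.3846, and contributing 0 is dominant otherwise.
Jia alone (share 7/16) is above the threshold, contributing 20; the remaining 4 contribute 0. Total contributed: 20.
The security fund pays out 2.6 × 20 = 52.00 in total (split across the unequal shares, but the aggregate is all that matters for the group sum).
The 4 free-riders keep 20 each, adding 80. Group total = 80 + 52.00 = 132.00.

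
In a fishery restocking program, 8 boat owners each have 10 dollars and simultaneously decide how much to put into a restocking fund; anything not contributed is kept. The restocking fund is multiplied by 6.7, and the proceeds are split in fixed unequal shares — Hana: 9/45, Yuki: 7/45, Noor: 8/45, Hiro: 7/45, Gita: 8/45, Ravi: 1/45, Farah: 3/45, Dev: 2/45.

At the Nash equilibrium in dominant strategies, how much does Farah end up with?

32.33 dollars

Player j's private return per contributed unit is 6.7 × (j's share). Contributing is weakly dominant for j when that share is at least 1/6.7 = 0.1493, and contributing 0 is dominant otherwise.
Hana, Yuki, Noor, Hiro and Gita clear that bar, contributing 10 each; the remaining 3 contribute 0. Total contributed: 50.
Farah keeps 10 and receives 6.7 × 50 × 3/45 = 22.33 from the restocking fund, for a payoff of 32.33.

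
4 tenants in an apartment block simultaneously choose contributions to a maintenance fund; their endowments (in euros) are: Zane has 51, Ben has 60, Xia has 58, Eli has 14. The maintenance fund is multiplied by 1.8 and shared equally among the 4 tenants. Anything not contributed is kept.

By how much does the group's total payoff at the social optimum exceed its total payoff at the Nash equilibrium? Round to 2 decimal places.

146.40 euros

The private return per contributed unit is 1.8/4 = 0.4500 < 1 for every player regardless of endowment, so the Nash equilibrium is zero contribution and the group total is Σ E_j = 51 + 60 + 58 + 14 = 183.
Each contributed unit returns 1.800 to the group, so the social optimum is full contribution by everyone: group total = 1.800 × 183 = 329.40.
Efficiency loss = (1.800 − 1) × 183 = 146.40.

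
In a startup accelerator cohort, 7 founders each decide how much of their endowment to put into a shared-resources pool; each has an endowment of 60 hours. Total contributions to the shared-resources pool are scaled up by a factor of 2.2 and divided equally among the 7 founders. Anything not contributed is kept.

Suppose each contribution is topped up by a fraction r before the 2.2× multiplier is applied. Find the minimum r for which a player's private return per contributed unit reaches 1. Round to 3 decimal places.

With matching at rate r, one contributed unit becomes (1 + r) in the shared-resources pool and returns 2.2 × (1 + r) / 7 to the contributor.
Setting this equal to 1: 1 + r = 7/2.2 = 3.1818.
So the minimum matching rate is r = 3.1818 − 1 = 2.182.

2.182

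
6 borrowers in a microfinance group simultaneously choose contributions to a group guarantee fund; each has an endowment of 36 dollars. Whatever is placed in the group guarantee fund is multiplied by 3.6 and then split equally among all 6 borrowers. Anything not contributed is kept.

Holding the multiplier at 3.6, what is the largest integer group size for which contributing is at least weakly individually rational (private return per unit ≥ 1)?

Private return per unit is 3.6/(group size), which is ≥ 1 whenever the group size is ≤ 3.6.
The largest such integer is 3.

3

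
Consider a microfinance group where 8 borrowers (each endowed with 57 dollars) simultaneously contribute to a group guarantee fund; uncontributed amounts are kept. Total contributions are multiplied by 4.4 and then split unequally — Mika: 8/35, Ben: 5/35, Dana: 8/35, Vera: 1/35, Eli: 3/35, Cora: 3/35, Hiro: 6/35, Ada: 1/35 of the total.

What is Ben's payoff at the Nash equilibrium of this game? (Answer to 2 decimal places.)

A player with share s gets back 4.4·s per unit contributed, so full contribution is dominant for anyone with s > 1/4.4 = 0.2273 and zero contribution is dominant for anyone below.
Mika and Dana clear that bar, contributing 57 each; the remaining 6 contribute 0. Total contributed: 114.
Ben keeps 57 and receives 4.4 × 114 × 5/35 = 71.66 from the group guarantee fund, for a payoff of 128.66.

128.66 dollars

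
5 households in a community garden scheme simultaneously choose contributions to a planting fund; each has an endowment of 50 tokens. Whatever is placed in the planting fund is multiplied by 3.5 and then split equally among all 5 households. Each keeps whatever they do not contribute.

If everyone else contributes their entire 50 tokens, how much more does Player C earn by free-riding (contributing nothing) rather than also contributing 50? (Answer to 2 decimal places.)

15.00 tokens

Switching from a contribution of 50 to 0 lets Player C keep an extra 50 tokens, but lowers the planting fund by 50, which costs Player C their own share of that drop: 3.5/5 × 50 = 35.00.
Net gain = 50 − 35.00 = 15.00. The private return per contributed unit (0.7000) is below 1, so free-riding is indeed the best response regardless of what the others do.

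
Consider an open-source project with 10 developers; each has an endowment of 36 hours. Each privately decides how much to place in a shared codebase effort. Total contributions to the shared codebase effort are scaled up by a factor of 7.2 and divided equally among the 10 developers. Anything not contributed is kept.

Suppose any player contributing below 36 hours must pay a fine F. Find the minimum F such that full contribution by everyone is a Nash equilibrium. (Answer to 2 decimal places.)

10.08 hours

Given the others contribute fully, the best deviation is to contribute 0 (any partial contribution still incurs the fine and gives up units whose private return 0.7200 is below 1).
Deviating from 36 to 0 saves 36 hours but forfeits the deviator's share of the drop in the shared codebase effort: 7.2/10 × 36 = 25.92.
So the deviation gain is 36 − 25.92 = 10.08, and the fine must be at least 10.08 hours to wipe it out.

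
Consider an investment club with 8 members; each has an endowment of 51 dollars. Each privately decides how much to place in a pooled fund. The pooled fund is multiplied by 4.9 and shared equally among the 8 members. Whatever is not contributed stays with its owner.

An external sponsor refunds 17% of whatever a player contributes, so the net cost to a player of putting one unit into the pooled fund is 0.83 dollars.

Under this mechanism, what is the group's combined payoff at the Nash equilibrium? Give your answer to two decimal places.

408.00 dollars

Even with the mechanism, each unit contributed returns only (4.9/8) / 0.83 = 0.7380 per unit of net cost, so contributing nothing is still dominant.
At the Nash equilibrium no one contributes; group total payoff = 8 × 51 = 408.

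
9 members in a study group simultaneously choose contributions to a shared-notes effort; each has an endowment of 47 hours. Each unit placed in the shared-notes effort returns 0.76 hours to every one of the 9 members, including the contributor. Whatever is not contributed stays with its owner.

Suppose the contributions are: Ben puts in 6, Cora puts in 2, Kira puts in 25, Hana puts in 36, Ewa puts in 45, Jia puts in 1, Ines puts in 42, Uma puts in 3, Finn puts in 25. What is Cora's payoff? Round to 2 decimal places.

Total contributed: 6 + 2 + 25 + 36 + 45 + 1 + 42 + 3 + 25 = 185.
Each receives 0.76 × 185 = 140.60 from the shared-notes effort.
Cora keeps 47 − 2 = 45, so Cora's payoff is 45 + 140.60 = 185.60.

185.60 hours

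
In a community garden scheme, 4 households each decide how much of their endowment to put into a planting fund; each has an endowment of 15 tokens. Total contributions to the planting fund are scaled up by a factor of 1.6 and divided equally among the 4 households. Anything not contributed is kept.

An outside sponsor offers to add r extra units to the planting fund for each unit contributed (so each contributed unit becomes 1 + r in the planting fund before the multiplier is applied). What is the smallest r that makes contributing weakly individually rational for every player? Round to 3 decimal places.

1.500

With matching at rate r, one contributed unit becomes (1 + r) in the planting fund and returns 1.6 × (1 + r) / 4 to the contributor.
Setting this equal to 1: 1 + r = 4/1.6 = 2.5000.
So the minimum matching rate is r = 2.5000 − 1 = 1.500.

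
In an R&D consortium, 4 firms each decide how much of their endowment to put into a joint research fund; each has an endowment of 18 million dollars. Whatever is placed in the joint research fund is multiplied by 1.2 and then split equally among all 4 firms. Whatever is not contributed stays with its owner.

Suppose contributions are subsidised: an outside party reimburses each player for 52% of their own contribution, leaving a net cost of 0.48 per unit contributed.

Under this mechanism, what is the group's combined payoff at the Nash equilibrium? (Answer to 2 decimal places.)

72.00 million dollars

The effective private return is (1.2/4) / 0.48 = 0.6250, which is still under 1, so the mechanism doesn't change anyone's dominant strategy: zero contribution.
At the Nash equilibrium no one contributes; group total payoff = 4 × 18 = 72.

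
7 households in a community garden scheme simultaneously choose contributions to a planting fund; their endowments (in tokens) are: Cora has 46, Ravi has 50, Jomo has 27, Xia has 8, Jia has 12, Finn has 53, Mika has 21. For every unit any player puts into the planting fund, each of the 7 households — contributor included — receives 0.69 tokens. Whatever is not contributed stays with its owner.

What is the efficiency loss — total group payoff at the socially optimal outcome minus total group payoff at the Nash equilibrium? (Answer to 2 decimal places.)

831.11 tokens

The private return per contributed unit is 0.69 < 1 for everyone, so the Nash equilibrium is zero contribution and the group total is Σ E_j = 46 + 50 + 27 + 8 + 12 + 53 + 21 = 217.
Each contributed unit returns 4.830 to the group, so the social optimum is full contribution by everyone: group total = 4.830 × 217 = 1048.11.
Efficiency loss = (4.830 − 1) × 217 = 831.11.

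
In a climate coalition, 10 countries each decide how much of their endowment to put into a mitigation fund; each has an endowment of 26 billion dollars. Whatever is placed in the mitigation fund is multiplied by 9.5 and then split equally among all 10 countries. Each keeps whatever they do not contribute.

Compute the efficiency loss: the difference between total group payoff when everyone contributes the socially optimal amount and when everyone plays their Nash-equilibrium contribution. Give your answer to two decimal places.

Each contributed unit returns 9.5/10 = 0.9500 to its contributor — below 1 — so contributing 0 is dominant for every player. At the Nash equilibrium everyone keeps their 26, and the group total is 10 × 26 = 260.
Each contributed unit returns 9.500 to the group as a whole (0.9500 to each of 10 players), which exceeds 1, so the social optimum is full contribution: group total = 9.500 × 260 = 2470.00.
Efficiency loss = 2470.00 − 260 = 2210.00.

2210.00 billion dollars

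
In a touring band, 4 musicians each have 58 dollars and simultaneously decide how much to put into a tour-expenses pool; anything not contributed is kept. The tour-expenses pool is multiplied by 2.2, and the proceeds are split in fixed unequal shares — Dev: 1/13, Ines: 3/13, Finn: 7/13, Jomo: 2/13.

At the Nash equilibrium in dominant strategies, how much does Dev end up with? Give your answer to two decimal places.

67.82 dollars

For player j, contributing a unit is worthwhile iff 2.2 × (j's share) ≥ 1, i.e. iff j's share is at least 0.4545.
The only share above 0.4545 is Finn's 7/13, contributing 58; the remaining 3 contribute 0. Total contributed: 58.
Dev keeps 58 and receives 2.2 × 58 × 1/13 = 9.82 from the tour-expenses pool, for a payoff of 67.82.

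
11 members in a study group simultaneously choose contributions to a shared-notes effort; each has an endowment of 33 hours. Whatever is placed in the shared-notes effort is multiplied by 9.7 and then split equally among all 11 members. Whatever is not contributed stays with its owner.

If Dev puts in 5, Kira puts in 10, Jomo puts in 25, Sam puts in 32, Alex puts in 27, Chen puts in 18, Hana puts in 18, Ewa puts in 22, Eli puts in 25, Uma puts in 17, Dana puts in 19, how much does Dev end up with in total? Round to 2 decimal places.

Total contributed: 5 + 10 + 25 + 32 + 27 + 18 + 18 + 22 + 25 + 17 + 19 = 218.
Each receives 9.7 × 218 / 11 = 192.24 from the shared-notes effort.
Dev keeps 33 − 5 = 28, so Dev's payoff is 28 + 192.24 = 220.24.

220.24 hours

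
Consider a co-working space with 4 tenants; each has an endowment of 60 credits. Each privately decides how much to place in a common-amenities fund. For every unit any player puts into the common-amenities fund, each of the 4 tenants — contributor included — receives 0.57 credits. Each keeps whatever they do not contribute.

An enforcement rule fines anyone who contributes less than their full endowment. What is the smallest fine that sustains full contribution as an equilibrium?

25.80 credits

Given the others contribute fully, the best deviation is to contribute 0 (any partial contribution still incurs the fine and gives up units whose private return 0.57 is below 1).
Deviating from 60 to 0 saves 60 credits but forfeits the deviator's share of the drop in the common-amenities fund: 0.57 × 60 = 34.20.
So the deviation gain is 60 − 34.20 = 25.80, and the fine must be at least 25.80 credits to wipe it out.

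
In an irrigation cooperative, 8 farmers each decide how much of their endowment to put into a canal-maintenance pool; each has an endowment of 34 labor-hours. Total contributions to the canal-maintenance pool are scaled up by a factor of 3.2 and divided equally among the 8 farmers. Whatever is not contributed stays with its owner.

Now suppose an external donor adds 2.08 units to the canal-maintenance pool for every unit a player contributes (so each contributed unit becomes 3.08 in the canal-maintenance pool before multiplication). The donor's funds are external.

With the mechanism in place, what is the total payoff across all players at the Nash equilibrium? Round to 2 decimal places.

Under the mechanism each unit contributed yields 3.2 × 3.08 / 8 = 1.2320 back to its contributor per unit of net cost, which exceeds 1, making full contribution the dominant choice for everyone.
At the Nash equilibrium everyone contributes 34. Group total payoff = 3.2 × 3.08 × 272 = 2680.83.

2680.83 labor-hours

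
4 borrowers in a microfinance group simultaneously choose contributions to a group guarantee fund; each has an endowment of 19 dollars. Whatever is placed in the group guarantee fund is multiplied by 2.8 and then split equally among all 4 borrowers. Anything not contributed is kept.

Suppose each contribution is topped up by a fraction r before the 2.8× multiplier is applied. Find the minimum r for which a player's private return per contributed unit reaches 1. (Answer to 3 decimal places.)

0.429

With matching at rate r, one contributed unit becomes (1 + r) in the group guarantee fund and returns 2.8 × (1 + r) / 4 to the contributor.
Setting this equal to 1: 1 + r = 4/2.8 = 1.4286.
So the minimum matching rate is r = 1.4286 − 1 = 0.429.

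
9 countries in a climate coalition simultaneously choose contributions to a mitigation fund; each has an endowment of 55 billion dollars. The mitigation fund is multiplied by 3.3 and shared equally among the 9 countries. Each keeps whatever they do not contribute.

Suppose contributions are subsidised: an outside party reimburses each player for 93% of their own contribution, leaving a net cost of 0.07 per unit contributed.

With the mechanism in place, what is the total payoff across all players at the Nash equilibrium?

Under the mechanism each unit contributed yields (3.3/9) / 0.07 = 5.2381 back to its contributor per unit of net cost, which exceeds 1, making full contribution the dominant choice for everyone.
So the Nash equilibrium is full contribution by all 9; the group earns 9 × (55 × 0.93 + 3.3 × 55) = 2093.85.

2093.85 billion dollars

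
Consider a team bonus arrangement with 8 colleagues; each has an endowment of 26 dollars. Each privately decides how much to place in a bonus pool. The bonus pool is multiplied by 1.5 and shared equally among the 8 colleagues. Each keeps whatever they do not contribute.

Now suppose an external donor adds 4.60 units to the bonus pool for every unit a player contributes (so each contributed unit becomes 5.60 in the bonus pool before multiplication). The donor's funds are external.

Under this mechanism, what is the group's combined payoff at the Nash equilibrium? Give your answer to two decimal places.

The effective private return per unit is now 1.5 × 5.60 / 8 = 1.0500 > 1, so every player's dominant strategy flips to full contribution.
So the Nash equilibrium is full contribution by all 8; the group earns 1.5 × 5.60 × 208 = 1747.20.

1747.20 dollars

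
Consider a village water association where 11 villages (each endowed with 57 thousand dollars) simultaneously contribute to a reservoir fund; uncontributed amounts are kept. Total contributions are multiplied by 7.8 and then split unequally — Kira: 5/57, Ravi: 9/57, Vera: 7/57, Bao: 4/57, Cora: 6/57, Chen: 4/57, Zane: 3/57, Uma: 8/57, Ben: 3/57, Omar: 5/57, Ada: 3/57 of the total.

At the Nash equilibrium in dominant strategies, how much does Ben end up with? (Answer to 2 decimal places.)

103.80 thousand dollars

For player j, contributing a unit is worthwhile iff 7.8 × (j's share) ≥ 1, i.e. iff j's share is at least 0.1282.
Ravi and Uma are above the threshold, contributing 57 each; the remaining 9 contribute 0. Total contributed: 114.
Ben keeps 57 and receives 7.8 × 114 × 3/57 = 46.80 from the reservoir fund, for a payoff of 103.80.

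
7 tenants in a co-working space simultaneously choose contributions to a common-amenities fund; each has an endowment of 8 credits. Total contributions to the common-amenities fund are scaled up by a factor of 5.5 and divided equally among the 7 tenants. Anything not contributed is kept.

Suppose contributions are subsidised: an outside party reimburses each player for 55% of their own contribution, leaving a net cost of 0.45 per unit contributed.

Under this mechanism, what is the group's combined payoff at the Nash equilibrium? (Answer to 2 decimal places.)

With the mechanism, a contributed unit returns (5.5/7) / 0.45 = 1.7460 per unit of net cost to the contributor — now above 1 — so contributing fully is weakly dominant for every player.
So the Nash equilibrium is full contribution by all 7; the group earns 7 × (8 × 0.55 + 5.5 × 8) = 338.80.

338.80 credits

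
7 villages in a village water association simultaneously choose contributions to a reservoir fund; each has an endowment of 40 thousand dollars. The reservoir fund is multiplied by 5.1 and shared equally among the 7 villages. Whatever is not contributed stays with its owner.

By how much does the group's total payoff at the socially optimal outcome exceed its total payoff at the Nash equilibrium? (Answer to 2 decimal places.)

Each contributed unit returns 5.1/7 = 0.7286 to its contributor — below 1 — so contributing 0 is dominant for every player. At the Nash equilibrium everyone keeps their 40, and the group total is 7 × 40 = 280.
Each contributed unit returns 5.100 to the group as a whole (0.7286 to each of 7 players), which exceeds 1, so the social optimum is full contribution: group total = 5.100 × 280 = 1428.00.
Efficiency loss = 1428.00 − 280 = 1148.00.

1148.00 thousand dollars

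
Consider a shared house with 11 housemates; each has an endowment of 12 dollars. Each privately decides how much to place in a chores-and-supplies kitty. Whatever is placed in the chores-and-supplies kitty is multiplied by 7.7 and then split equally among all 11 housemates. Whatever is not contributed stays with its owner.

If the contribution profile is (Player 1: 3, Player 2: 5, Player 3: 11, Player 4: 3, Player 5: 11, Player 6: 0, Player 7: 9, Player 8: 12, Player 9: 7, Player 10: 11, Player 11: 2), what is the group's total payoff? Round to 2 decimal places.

627.80 dollars

Total contributed: 3 + 5 + 11 + 3 + 11 + 0 + 9 + 12 + 7 + 11 + 2 = 74; total kept: 11 × 12 − 74 = 58.
The chores-and-supplies kitty pays out 7.7 × 74 = 569.80 in aggregate.
Group total = 58 + 569.80 = 627.80.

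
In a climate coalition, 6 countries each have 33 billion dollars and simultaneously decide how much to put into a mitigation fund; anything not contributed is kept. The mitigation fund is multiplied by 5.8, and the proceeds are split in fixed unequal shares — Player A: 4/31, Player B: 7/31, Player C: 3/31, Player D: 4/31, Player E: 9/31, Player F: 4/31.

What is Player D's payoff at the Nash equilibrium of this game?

82.39 billion dollars

A player with share s gets back 5.8·s per unit contributed, so full contribution is dominant for anyone with s > 1/5.8 = 0.1724 and zero contribution is dominant for anyone below.
Player B and Player E clear that bar, contributing 33 each; the remaining 4 contribute 0. Total contributed: 66.
Player D keeps 33 and receives 5.8 × 66 × 4/31 = 49.39 from the mitigation fund, for a payoff of 82.39.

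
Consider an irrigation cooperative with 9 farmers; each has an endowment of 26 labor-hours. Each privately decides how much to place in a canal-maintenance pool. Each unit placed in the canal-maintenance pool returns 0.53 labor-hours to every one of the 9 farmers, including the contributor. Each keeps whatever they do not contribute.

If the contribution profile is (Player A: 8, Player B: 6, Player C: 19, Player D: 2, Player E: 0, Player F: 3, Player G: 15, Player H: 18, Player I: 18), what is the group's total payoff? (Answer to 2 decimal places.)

569.53 labor-hours

Total contributed: 8 + 6 + 19 + 2 + 0 + 3 + 15 + 18 + 18 = 89; total kept: 9 × 26 − 89 = 145.
The canal-maintenance pool pays out 0.53 × 9 × 89 = 424.53 in aggregate.
Group total = 145 + 424.53 = 569.53.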